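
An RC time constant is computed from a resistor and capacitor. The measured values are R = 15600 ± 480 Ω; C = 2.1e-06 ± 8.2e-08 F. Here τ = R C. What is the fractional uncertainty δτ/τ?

0.0497

Each factor contributes (exponent × relative error)² to (δτ/τ)²:
  (1·δR/R)² = (1×0.0308)² = 0.000947;  (1·δC/C)² = (1×0.0390)² = 0.00152
δτ/τ = √(0.00247) = 0.0497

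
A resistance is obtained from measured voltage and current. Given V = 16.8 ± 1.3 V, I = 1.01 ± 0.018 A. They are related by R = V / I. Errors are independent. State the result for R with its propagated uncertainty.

16.6 ± 1.32 Ω

R is a product of powers, so relative uncertainties combine in quadrature:
  (1·δV/V)² = (1×0.0774)² = 0.00599;  (-1·δI/I)² = (-1×0.0178)² = 0.000318
δR/R = √(0.00631) = 0.0794
R = 16.6 Ω, so δR = 0.0794 × 16.6 = 1.32 Ω.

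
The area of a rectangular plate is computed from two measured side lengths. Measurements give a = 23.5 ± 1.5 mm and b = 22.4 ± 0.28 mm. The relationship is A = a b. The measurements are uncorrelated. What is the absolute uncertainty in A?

Since A is a product/quotient, work with relative uncertainties:
  (1·δa/a)² = (1×0.0638)² = 0.00407;  (1·δb/b)² = (1×0.0125)² = 0.000156
δA/A = √(0.00423) = 0.0650
A = 526 mm^2, so δA = 0.0650 × 526 = 34.2 mm^2.

34.2 mm^2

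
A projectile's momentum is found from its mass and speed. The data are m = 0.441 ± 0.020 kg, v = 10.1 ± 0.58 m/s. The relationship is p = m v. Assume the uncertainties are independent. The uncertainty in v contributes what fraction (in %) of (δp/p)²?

(δp/p)² = (1·δm/m)² + (1·δv/v)²
  m term: (1×0.0454)² = 0.00206
  v term: (1×0.0574)² = 0.00330
Total = 0.00535. Share from v = 0.00330/0.00535 = 0.616.

61.6%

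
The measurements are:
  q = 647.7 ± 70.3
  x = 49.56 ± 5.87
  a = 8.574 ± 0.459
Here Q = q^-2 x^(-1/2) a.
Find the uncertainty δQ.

6.71e-07

For a monomial Q ∝ q^-2, x^(-1/2), a, fractional errors add in quadrature:
  (-2·δq/q)² = (-2×0.109)² = 0.0471;  (−½·δx/x)² = (-0.5×0.118)² = 0.00351;  (1·δa/a)² = (1×0.0535)² = 0.00287
δQ/Q = √(0.0535) = 0.231
Q = 2.903e-06, so δQ = 0.231 × 2.903e-06 = 6.71e-07.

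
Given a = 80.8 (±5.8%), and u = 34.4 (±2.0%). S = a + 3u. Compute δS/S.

0.0278

Absolute uncertainties add in quadrature for a linear combination:
  (δa)² = 22.0;  (3·δu)² = 4.26
δS = √(26.2) = 5.12
S = 184, so δS/S = 5.12/184 = 0.0278.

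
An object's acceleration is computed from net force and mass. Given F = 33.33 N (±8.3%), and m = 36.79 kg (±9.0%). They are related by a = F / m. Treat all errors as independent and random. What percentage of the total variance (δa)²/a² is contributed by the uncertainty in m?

54.0%

(δa/a)² = (1·δF/F)² + (-1·δm/m)²
  F term: (1×0.0830)² = 0.00689
  m term: (-1×0.0900)² = 0.00810
Total = 0.0150. Share from m = 0.00810/0.0150 = 0.540.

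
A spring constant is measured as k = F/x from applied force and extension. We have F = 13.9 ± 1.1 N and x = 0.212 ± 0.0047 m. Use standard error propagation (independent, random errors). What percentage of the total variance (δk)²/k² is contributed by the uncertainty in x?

(δk/k)² = (1·δF/F)² + (-1·δx/x)²
  F term: (1×0.0791)² = 0.00626
  x term: (-1×0.0222)² = 0.000492
Total = 0.00675. Share from x = 0.000492/0.00675 = 0.0728.

7.28%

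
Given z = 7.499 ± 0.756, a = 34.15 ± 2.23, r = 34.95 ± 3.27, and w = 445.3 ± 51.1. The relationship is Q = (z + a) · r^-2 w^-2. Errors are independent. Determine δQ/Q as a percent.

30.1%

Let u = z + a = 41.65. δu = √(δz² + δa²) = √(0.572 + 4.97) = 2.35, so δu/u = 0.0565.
Q is then a monomial in u, r, w:
δQ/Q = √((δu/u)² + (-2·δr/r)² + (-2·δw/w)²) = √(0.00320 + 0.0350 + 0.0527) = 0.301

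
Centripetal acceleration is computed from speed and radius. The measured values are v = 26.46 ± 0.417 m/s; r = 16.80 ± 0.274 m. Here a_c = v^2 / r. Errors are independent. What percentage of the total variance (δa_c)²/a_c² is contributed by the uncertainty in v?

(δa_c/a_c)² = (2·δv/v)² + (-1·δr/r)²
  v term: (2×0.0158)² = 0.000993
  r term: (-1×0.0163)² = 0.000266
Total = 0.00126. Share from v = 0.000993/0.00126 = 0.789.

78.9%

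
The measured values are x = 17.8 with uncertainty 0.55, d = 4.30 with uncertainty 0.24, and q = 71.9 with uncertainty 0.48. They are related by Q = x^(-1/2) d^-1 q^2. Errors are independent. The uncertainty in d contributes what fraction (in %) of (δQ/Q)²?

(δQ/Q)² = (−½·δx/x)² + (-1·δd/d)² + (2·δq/q)²
  x term: (-0.5×0.0309)² = 0.000239
  d term: (-1×0.0558)² = 0.00312
  q term: (2×0.00668)² = 0.000178
Total = 0.00353. Share from d = 0.00312/0.00353 = 0.882.

88.2%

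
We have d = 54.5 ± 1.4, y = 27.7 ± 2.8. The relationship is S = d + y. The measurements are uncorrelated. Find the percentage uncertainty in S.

Each term contributes (cᵢ δxᵢ)² to (δS)²:
  (δd)² = 1.96;  (δy)² = 7.84
δS = √(9.80) = 3.13
S = 82.2, so δS/S = 3.13/82.2 = 0.0381.

3.81%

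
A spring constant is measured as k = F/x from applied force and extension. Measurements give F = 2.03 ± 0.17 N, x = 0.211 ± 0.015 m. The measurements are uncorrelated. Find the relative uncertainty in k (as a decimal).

Relative error in a monomial: (δk/k)² = Σ (nᵢ · δxᵢ/xᵢ)².
  (1·δF/F)² = (1×0.0837)² = 0.00701;  (-1·δx/x)² = (-1×0.0711)² = 0.00505
δk/k = √(0.0121) = 0.110

0.110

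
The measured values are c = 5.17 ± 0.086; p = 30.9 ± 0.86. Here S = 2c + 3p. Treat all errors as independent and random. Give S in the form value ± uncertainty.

Sums and differences: (δS)² = Σ (cᵢ δxᵢ)².
  (2·δc)² = 0.0296;  (3·δp)² = 6.66
δS = √(6.69) = 2.59
S = 103.

103 ± 2.59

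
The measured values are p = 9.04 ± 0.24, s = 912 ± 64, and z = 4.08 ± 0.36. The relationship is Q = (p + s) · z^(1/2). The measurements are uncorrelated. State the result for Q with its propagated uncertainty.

1860 ± 153

Let u = p + s = 921. δu = √(δp² + δs²) = √(0.0576 + 4100) = 64.0, so δu/u = 0.0695.
Q is then a monomial in u, z:
δQ/Q = √((δu/u)² + (½·δz/z)²) = √(0.00483 + 0.00195) = 0.0823
Q = 1860, so δQ = 0.0823 × 1860 = 153.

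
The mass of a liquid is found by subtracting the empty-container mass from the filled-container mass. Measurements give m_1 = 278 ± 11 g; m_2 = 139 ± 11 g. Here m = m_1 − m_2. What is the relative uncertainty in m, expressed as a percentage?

For a sum/difference, combine absolute errors in quadrature:
  (δm_1)² = 121;  (δm_2)² = 121
δm = √(242) = 15.6 g
m = 139 g, so δm/m = 15.6/139 = 0.112.

11.2%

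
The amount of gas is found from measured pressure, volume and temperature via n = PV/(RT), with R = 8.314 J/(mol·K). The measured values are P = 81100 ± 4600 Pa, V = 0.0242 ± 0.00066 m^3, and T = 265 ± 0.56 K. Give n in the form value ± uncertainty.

0.891 ± 0.0561 mol

Relative error in a monomial: (δn/n)² = Σ (nᵢ · δxᵢ/xᵢ)².
  (1·δP/P)² = (1×0.0567)² = 0.00322;  (1·δV/V)² = (1×0.0273)² = 0.000744;  (-1·δT/T)² = (-1×0.00211)² = 4.47e-06
δn/n = √(0.00397) = 0.0630
n = 0.891 mol, so δn = 0.0630 × 0.891 = 0.0561 mol.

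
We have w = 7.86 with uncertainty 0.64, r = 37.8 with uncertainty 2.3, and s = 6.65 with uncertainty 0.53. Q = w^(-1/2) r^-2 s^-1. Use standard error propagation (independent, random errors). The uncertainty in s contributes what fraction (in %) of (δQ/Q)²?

(δQ/Q)² = (−½·δw/w)² + (-2·δr/r)² + (-1·δs/s)²
  w term: (-0.5×0.0814)² = 0.00166
  r term: (-2×0.0608)² = 0.0148
  s term: (-1×0.0797)² = 0.00635
Total = 0.0228. Share from s = 0.00635/0.0228 = 0.278.

27.8%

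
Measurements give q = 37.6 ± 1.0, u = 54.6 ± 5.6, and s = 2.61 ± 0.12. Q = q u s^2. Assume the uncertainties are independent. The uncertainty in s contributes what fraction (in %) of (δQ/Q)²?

(δQ/Q)² = (1·δq/q)² + (1·δu/u)² + (2·δs/s)²
  q term: (1×0.0266)² = 0.000707
  u term: (1×0.103)² = 0.0105
  s term: (2×0.0460)² = 0.00846
Total = 0.0197. Share from s = 0.00846/0.0197 = 0.430.

43.0%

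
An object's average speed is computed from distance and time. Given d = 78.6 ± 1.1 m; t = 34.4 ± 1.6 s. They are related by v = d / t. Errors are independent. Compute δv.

0.111 m/s

v is a product of powers, so relative uncertainties combine in quadrature:
  (1·δd/d)² = (1×0.0140)² = 0.000196;  (-1·δt/t)² = (-1×0.0465)² = 0.00216
δv/v = √(0.00236) = 0.0486
v = 2.28 m/s, so δv = 0.0486 × 2.28 = 0.111 m/s.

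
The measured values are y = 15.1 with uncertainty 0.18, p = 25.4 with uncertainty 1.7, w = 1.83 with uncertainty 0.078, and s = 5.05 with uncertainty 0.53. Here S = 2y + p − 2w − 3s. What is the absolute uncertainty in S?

For a sum/difference, combine absolute errors in quadrature:
  (2·δy)² = 0.130;  (δp)² = 2.89;  (2·δw)² = 0.0243;  (3·δs)² = 2.53
δS = √(5.57) = 2.36

2.36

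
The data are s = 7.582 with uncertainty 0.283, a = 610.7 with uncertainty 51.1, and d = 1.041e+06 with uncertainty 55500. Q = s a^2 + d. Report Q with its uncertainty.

(3.869 ± 0.488) × 10^6

Let p = s·a^2 = 2.828e+06. δp/p = √((1·δs/s)² + (2·δa/a)²) = √(0.00139 + 0.0280) = 0.171, so δp = 4.85e+05.
Q = p + d: δQ = √(δp² + δd²) = √(2.35e+11 + 3.08e+09) = 4.88e+05
Q = 3.869e+06.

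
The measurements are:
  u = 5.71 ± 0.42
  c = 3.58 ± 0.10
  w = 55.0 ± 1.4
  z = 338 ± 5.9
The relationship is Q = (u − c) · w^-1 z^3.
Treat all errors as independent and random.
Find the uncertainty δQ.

3.15e+05

Let h = u − c = 2.13. δh = √(δu² + δc²) = √(0.176 + 0.0100) = 0.432, so δh/h = 0.203.
Q is then a monomial in h, w, z:
δQ/Q = √((δh/h)² + (-1·δw/w)² + (3·δz/z)²) = √(0.0411 + 0.000648 + 0.00274) = 0.211
Q = 1.5e+06, so δQ = 0.211 × 1.5e+06 = 3.15e+05.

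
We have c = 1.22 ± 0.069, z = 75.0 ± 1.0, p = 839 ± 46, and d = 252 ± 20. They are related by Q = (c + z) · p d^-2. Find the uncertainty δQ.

Let u = c + z = 76.2. δu = √(δc² + δz²) = √(0.00476 + 1.00) = 1.00, so δu/u = 0.0132.
Q is then a monomial in u, p, d:
δQ/Q = √((δu/u)² + (1·δp/p)² + (-2·δd/d)²) = √(0.000173 + 0.00301 + 0.0252) = 0.168
Q = 1.01, so δQ = 0.168 × 1.01 = 0.170.

0.170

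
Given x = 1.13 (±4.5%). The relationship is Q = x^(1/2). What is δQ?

For a monomial Q ∝ x^(1/2), fractional errors add in quadrature:
  (½·δx/x)² = (0.5×0.0450)² = 0.000506
δQ/Q = √(0.000506) = 0.0225
Q = 1.06, so δQ = 0.0225 × 1.06 = 0.0239.

0.0239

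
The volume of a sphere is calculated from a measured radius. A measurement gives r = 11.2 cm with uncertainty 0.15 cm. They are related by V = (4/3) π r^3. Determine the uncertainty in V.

236 cm^3

V ∝ r^3, so δV/V = |3| · δr/r = 3 × 0.0134 = 0.0402.
V = 5880 cm^3, so δV = 0.0402 × 5880 = 236 cm^3.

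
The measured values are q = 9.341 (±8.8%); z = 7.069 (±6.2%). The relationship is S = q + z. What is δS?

Absolute uncertainties add in quadrature for a linear combination:
  (δq)² = 0.676;  (δz)² = 0.192
δS = √(0.868) = 0.932

0.932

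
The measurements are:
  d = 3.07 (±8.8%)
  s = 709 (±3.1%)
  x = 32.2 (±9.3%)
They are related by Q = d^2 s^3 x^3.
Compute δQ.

Each factor contributes (exponent × relative error)² to (δQ/Q)²:
  (2·δd/d)² = (2×0.0880)² = 0.0310;  (3·δs/s)² = (3×0.0310)² = 0.00865;  (3·δx/x)² = (3×0.0930)² = 0.0778
δQ/Q = √(0.117) = 0.343
Q = 1.12e+14, so δQ = 0.343 × 1.12e+14 = 3.84e+13.

3.84e+13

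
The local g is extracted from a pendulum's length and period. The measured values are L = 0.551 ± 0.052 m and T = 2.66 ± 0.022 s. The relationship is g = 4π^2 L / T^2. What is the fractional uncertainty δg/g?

0.0958

Since g is a product/quotient, work with relative uncertainties:
  (1·δL/L)² = (1×0.0944)² = 0.00891;  (-2·δT/T)² = (-2×0.00827)² = 0.000274
δg/g = √(0.00918) = 0.0958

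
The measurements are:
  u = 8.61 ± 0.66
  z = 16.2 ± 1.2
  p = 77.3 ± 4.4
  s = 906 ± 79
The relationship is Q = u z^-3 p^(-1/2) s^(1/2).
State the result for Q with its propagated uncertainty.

For a monomial Q ∝ u, z^-3, p^(-1/2), s^(1/2), fractional errors add in quadrature:
  (1·δu/u)² = (1×0.0767)² = 0.00588;  (-3·δz/z)² = (-3×0.0741)² = 0.0494;  (−½·δp/p)² = (-0.5×0.0569)² = 0.000810;  (½·δs/s)² = (0.5×0.0872)² = 0.00190
δQ/Q = √(0.0580) = 0.241
Q = 0.00693, so δQ = 0.241 × 0.00693 = 0.00167.

0.00693 ± 0.00167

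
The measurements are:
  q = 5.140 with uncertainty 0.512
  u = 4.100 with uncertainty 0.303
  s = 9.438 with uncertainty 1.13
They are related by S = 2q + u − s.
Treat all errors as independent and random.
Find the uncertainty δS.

1.55

Sums and differences: (δS)² = Σ (cᵢ δxᵢ)².
  (2·δq)² = 1.05;  (δu)² = 0.0918;  (δs)² = 1.28
δS = √(2.42) = 1.55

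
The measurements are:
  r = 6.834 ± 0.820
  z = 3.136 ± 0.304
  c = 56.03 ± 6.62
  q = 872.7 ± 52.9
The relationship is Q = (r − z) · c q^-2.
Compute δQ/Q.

0.291

Let u = r − z = 3.698. δu = √(δr² + δz²) = √(0.672 + 0.0924) = 0.875, so δu/u = 0.236.
Q is then a monomial in u, c, q:
δQ/Q = √((δu/u)² + (1·δc/c)² + (-2·δq/q)²) = √(0.0559 + 0.0140 + 0.0147) = 0.291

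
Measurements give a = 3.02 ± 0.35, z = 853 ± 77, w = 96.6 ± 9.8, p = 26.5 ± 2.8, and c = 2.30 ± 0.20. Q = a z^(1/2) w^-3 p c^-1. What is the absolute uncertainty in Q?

0.000401

Relative error in a monomial: (δQ/Q)² = Σ (nᵢ · δxᵢ/xᵢ)².
  (1·δa/a)² = (1×0.116)² = 0.0134;  (½·δz/z)² = (0.5×0.0903)² = 0.00204;  (-3·δw/w)² = (-3×0.101)² = 0.0926;  (1·δp/p)² = (1×0.106)² = 0.0112;  (-1·δc/c)² = (-1×0.0870)² = 0.00756
δQ/Q = √(0.127) = 0.356
Q = 0.00113, so δQ = 0.356 × 0.00113 = 0.000401.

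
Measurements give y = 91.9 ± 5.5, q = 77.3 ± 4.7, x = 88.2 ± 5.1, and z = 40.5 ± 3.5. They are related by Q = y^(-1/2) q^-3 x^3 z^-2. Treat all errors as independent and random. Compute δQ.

Q is a product of powers, so relative uncertainties combine in quadrature:
  (−½·δy/y)² = (-0.5×0.0598)² = 0.000895;  (-3·δq/q)² = (-3×0.0608)² = 0.0333;  (3·δx/x)² = (3×0.0578)² = 0.0301;  (-2·δz/z)² = (-2×0.0864)² = 0.0299
δQ/Q = √(0.0941) = 0.307
Q = 9.45e-05, so δQ = 0.307 × 9.45e-05 = 2.9e-05.

2.9e-05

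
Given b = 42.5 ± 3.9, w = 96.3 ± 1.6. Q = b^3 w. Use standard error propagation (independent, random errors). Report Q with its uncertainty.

Q is a product of powers, so relative uncertainties combine in quadrature:
  (3·δb/b)² = (3×0.0918)² = 0.0758;  (1·δw/w)² = (1×0.0166)² = 0.000276
δQ/Q = √(0.0761) = 0.276
Q = 7.39e+06, so δQ = 0.276 × 7.39e+06 = 2.04e+06.

(7.39 ± 2.04) × 10^6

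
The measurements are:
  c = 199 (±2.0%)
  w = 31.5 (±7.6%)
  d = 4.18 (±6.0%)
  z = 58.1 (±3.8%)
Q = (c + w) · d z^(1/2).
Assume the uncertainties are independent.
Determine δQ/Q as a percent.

6.61%

Let u = c + w = 230. δu = √(δc² + δw²) = √(15.8 + 5.73) = 4.64, so δu/u = 0.0201.
Q is then a monomial in u, d, z:
δQ/Q = √((δu/u)² + (1·δd/d)² + (½·δz/z)²) = √(0.000406 + 0.00360 + 0.000361) = 0.0661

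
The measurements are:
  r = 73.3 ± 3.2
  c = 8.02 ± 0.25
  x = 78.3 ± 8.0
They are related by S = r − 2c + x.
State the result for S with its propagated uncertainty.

Each term contributes (cᵢ δxᵢ)² to (δS)²:
  (δr)² = 10.2;  (2·δc)² = 0.250;  (δx)² = 64.0
δS = √(74.5) = 8.63
S = 136.

136 ± 8.63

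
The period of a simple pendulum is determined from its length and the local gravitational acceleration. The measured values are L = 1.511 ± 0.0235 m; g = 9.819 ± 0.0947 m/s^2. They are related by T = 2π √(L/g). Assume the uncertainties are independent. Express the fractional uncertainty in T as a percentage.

0.915%

Each factor contributes (exponent × relative error)² to (δT/T)²:
  (½·δL/L)² = (0.5×0.0156)² = 6.05e-05;  (−½·δg/g)² = (-0.5×0.00964)² = 2.33e-05
δT/T = √(8.37e-05) = 0.00915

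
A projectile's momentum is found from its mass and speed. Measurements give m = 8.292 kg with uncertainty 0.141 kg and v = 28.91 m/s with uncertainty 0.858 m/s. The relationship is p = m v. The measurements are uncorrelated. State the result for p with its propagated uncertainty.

239.7 ± 8.20 kg·m/s

p is a product of powers, so relative uncertainties combine in quadrature:
  (1·δm/m)² = (1×0.0170)² = 0.000289;  (1·δv/v)² = (1×0.0297)² = 0.000881
δp/p = √(0.00117) = 0.0342
p = 239.7 kg·m/s, so δp = 0.0342 × 239.7 = 8.20 kg·m/s.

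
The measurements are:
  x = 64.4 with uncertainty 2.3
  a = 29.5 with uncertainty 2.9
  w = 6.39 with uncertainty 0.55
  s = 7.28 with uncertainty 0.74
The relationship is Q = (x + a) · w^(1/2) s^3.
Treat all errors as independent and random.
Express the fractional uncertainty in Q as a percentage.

31.0%

Let u = x + a = 93.9. δu = √(δx² + δa²) = √(5.29 + 8.41) = 3.70, so δu/u = 0.0394.
Q is then a monomial in u, w, s:
δQ/Q = √((δu/u)² + (½·δw/w)² + (3·δs/s)²) = √(0.00155 + 0.00185 + 0.0930) = 0.310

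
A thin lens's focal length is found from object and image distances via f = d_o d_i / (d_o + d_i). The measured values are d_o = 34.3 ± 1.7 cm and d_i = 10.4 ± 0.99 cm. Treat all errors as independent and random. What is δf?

0.590 cm

∂f/∂d_o = (d_i/(d_o+d_i))² = 0.0541;  ∂f/∂d_i = (d_o/(d_o+d_i))² = 0.589
δf = √((∂f/∂d_o · δd_o)² + (∂f/∂d_i · δd_i)²) = √(0.00847 + 0.340) = 0.590 cm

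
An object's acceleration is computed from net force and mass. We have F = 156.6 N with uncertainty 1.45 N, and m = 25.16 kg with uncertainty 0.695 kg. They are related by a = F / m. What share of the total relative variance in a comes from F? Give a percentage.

(δa/a)² = (1·δF/F)² + (-1·δm/m)²
  F term: (1×0.00926)² = 8.57e-05
  m term: (-1×0.0276)² = 0.000763
Total = 0.000849. Share from F = 8.57e-05/0.000849 = 0.101.

10.1%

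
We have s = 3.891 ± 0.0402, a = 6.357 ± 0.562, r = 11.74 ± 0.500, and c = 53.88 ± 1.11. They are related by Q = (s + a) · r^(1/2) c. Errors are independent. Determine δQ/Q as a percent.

6.25%

Let u = s + a = 10.25. δu = √(δs² + δa²) = √(0.00162 + 0.316) = 0.563, so δu/u = 0.0550.
Q is then a monomial in u, r, c:
δQ/Q = √((δu/u)² + (½·δr/r)² + (1·δc/c)²) = √(0.00302 + 0.000453 + 0.000424) = 0.0625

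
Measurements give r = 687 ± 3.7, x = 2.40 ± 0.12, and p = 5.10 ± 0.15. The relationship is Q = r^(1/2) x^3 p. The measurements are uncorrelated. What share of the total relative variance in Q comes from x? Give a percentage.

(δQ/Q)² = (½·δr/r)² + (3·δx/x)² + (1·δp/p)²
  r term: (0.5×0.00539)² = 7.25e-06
  x term: (3×0.0500)² = 0.0225
  p term: (1×0.0294)² = 0.000865
Total = 0.0234. Share from x = 0.0225/0.0234 = 0.963.

96.3%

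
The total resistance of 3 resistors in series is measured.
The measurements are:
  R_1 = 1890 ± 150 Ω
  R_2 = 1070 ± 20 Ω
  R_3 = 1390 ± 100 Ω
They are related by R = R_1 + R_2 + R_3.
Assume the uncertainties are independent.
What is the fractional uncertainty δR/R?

Sums and differences: (δR)² = Σ (cᵢ δxᵢ)².
  (δR_1)² = 22500;  (δR_2)² = 400;  (δR_3)² = 10000
δR = √(32900) = 181 Ω
R = 4350 Ω, so δR/R = 181/4350 = 0.0417.

0.0417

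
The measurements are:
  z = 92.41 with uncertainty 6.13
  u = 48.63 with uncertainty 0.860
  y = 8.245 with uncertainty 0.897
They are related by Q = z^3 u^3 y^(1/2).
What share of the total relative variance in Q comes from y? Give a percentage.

6.52%

(δQ/Q)² = (3·δz/z)² + (3·δu/u)² + (½·δy/y)²
  z term: (3×0.0663)² = 0.0396
  u term: (3×0.0177)² = 0.00281
  y term: (0.5×0.109)² = 0.00296
Total = 0.0454. Share from y = 0.00296/0.0454 = 0.0652.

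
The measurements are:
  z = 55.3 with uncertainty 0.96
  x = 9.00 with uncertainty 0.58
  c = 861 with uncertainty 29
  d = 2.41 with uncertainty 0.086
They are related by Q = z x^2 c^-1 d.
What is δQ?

Since Q is a product/quotient, work with relative uncertainties:
  (1·δz/z)² = (1×0.0174)² = 0.000301;  (2·δx/x)² = (2×0.0644)² = 0.0166;  (-1·δc/c)² = (-1×0.0337)² = 0.00113;  (1·δd/d)² = (1×0.0357)² = 0.00127
δQ/Q = √(0.0193) = 0.139
Q = 12.5, so δQ = 0.139 × 12.5 = 1.74.

1.74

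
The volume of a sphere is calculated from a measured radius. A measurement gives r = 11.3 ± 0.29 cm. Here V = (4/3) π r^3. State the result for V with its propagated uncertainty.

6040 ± 465 cm^3

V ∝ r^3, so δV/V = |3| · δr/r = 3 × 0.0257 = 0.0770.
V = 6040 cm^3, so δV = 0.0770 × 6040 = 465 cm^3.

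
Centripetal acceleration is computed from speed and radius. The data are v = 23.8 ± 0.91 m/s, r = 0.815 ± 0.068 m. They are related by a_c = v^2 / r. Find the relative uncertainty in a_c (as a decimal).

0.113

Products/powers → add relative errors in quadrature, weighted by exponent:
  (2·δv/v)² = (2×0.0382)² = 0.00585;  (-1·δr/r)² = (-1×0.0834)² = 0.00696
δa_c/a_c = √(0.0128) = 0.113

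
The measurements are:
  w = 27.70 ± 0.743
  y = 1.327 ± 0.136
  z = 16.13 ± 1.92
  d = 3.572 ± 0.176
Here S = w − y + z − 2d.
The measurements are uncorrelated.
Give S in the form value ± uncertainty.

Each term contributes (cᵢ δxᵢ)² to (δS)²:
  (δw)² = 0.552;  (δy)² = 0.0185;  (δz)² = 3.69;  (2·δd)² = 0.124
δS = √(4.38) = 2.09
S = 35.36.

35.36 ± 2.09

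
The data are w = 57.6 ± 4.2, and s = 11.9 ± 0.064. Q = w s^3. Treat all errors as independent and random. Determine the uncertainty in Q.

For a monomial Q ∝ w, s^3, fractional errors add in quadrature:
  (1·δw/w)² = (1×0.0729)² = 0.00532;  (3·δs/s)² = (3×0.00538)² = 0.000260
δQ/Q = √(0.00558) = 0.0747
Q = 97100, so δQ = 0.0747 × 97100 = 7250.

7250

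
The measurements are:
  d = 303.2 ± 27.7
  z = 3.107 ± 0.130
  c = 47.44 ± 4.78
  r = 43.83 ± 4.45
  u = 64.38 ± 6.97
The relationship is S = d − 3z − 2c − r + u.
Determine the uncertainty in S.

30.5

Sums and differences: (δS)² = Σ (cᵢ δxᵢ)².
  (δd)² = 767;  (3·δz)² = 0.152;  (2·δc)² = 91.4;  (δr)² = 19.8;  (δu)² = 48.6
δS = √(927) = 30.5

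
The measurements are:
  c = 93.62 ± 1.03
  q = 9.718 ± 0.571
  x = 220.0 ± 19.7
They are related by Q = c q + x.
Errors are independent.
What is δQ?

57.8

Let p = c·q = 909.8. δp/p = √((1·δc/c)² + (1·δq/q)²) = √(0.000121 + 0.00345) = 0.0598, so δp = 54.4.
Q = p + x: δQ = √(δp² + δx²) = √(2960 + 388) = 57.8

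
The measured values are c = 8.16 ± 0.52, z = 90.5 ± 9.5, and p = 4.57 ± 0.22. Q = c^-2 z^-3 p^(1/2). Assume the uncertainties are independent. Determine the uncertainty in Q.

For a monomial Q ∝ c^-2, z^-3, p^(1/2), fractional errors add in quadrature:
  (-2·δc/c)² = (-2×0.0637)² = 0.0162;  (-3·δz/z)² = (-3×0.105)² = 0.0992;  (½·δp/p)² = (0.5×0.0481)² = 0.000579
δQ/Q = √(0.116) = 0.341
Q = 4.33e-08, so δQ = 0.341 × 4.33e-08 = 1.48e-08.

1.48e-08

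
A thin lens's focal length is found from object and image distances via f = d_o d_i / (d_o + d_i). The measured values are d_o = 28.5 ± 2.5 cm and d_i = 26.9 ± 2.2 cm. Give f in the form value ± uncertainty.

13.8 ± 0.828 cm

∂f/∂d_o = (d_i/(d_o+d_i))² = 0.236;  ∂f/∂d_i = (d_o/(d_o+d_i))² = 0.265
δf = √((∂f/∂d_o · δd_o)² + (∂f/∂d_i · δd_i)²) = √(0.347 + 0.339) = 0.828 cm
f = 13.8 cm.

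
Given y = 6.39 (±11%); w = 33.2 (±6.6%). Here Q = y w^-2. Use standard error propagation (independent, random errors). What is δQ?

For a monomial Q ∝ y, w^-2, fractional errors add in quadrature:
  (1·δy/y)² = (1×0.110)² = 0.0121;  (-2·δw/w)² = (-2×0.0660)² = 0.0174
δQ/Q = √(0.0295) = 0.172
Q = 0.00580, so δQ = 0.172 × 0.00580 = 0.000996.

0.000996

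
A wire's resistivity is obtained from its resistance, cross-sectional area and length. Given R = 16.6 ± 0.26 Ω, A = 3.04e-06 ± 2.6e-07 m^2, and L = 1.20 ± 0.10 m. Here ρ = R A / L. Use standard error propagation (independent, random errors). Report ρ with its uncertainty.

Each factor contributes (exponent × relative error)² to (δρ/ρ)²:
  (1·δR/R)² = (1×0.0157)² = 0.000245;  (1·δA/A)² = (1×0.0855)² = 0.00731;  (-1·δL/L)² = (-1×0.0833)² = 0.00694
δρ/ρ = √(0.0145) = 0.120
ρ = 4.21e-05 Ω·m, so δρ = 0.120 × 4.21e-05 = 5.06e-06 Ω·m.

(4.21 ± 0.506) × 10^-5 Ω·m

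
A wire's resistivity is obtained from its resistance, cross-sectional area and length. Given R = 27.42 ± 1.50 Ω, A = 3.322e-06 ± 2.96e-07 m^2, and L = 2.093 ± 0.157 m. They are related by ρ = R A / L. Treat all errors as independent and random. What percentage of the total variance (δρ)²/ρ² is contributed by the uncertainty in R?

18.1%

(δρ/ρ)² = (1·δR/R)² + (1·δA/A)² + (-1·δL/L)²
  R term: (1×0.0547)² = 0.00299
  A term: (1×0.0891)² = 0.00794
  L term: (-1×0.0750)² = 0.00563
Total = 0.0166. Share from R = 0.00299/0.0166 = 0.181.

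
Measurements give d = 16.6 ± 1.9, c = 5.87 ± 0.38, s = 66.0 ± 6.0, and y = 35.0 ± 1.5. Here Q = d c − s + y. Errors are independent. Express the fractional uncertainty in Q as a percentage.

Let p = d·c = 97.4. δp/p = √((1·δd/d)² + (1·δc/c)²) = √(0.0131 + 0.00419) = 0.131, so δp = 12.8.
Q = p − s + y: δQ = √(δp² + δs² + δy²) = √(164 + 36.0 + 2.25) = 14.2
Q = 66.4, so δQ/Q = 14.2/66.4 = 0.214.

21.4%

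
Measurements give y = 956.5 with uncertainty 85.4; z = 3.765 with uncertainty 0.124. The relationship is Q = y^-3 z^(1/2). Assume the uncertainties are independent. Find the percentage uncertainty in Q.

Products/powers → add relative errors in quadrature, weighted by exponent:
  (-3·δy/y)² = (-3×0.0893)² = 0.0717;  (½·δz/z)² = (0.5×0.0329)² = 0.000271
δQ/Q = √(0.0720) = 0.268

26.8%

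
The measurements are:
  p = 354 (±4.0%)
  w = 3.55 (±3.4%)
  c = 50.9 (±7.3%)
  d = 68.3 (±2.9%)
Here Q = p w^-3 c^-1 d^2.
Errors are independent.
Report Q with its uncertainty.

725 ± 104

Q is a product of powers, so relative uncertainties combine in quadrature:
  (1·δp/p)² = (1×0.0400)² = 0.00160;  (-3·δw/w)² = (-3×0.0340)² = 0.0104;  (-1·δc/c)² = (-1×0.0730)² = 0.00533;  (2·δd/d)² = (2×0.0290)² = 0.00336
δQ/Q = √(0.0207) = 0.144
Q = 725, so δQ = 0.144 × 725 = 104.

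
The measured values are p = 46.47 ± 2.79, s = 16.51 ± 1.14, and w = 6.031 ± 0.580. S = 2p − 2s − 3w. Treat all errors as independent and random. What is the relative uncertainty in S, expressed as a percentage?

15.0%

Each term contributes (cᵢ δxᵢ)² to (δS)²:
  (2·δp)² = 31.1;  (2·δs)² = 5.20;  (3·δw)² = 3.03
δS = √(39.4) = 6.27
S = 41.83, so δS/S = 6.27/41.83 = 0.150.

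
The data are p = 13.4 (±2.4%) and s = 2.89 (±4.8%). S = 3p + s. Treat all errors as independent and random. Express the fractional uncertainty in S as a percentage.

S is a linear combination, so absolute uncertainties add in quadrature:
  (3·δp)² = 0.931;  (δs)² = 0.0192
δS = √(0.950) = 0.975
S = 43.1, so δS/S = 0.975/43.1 = 0.0226.

2.26%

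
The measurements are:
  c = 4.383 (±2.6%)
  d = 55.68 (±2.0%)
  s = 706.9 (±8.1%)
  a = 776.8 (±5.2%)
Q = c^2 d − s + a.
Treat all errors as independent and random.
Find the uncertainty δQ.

92.0

Let p = c^2·d = 1070. δp/p = √((2·δc/c)² + (1·δd/d)²) = √(0.00270 + 0.000400) = 0.0557, so δp = 59.6.
Q = p − s + a: δQ = √(δp² + δs² + δa²) = √(3550 + 3280 + 1630) = 92.0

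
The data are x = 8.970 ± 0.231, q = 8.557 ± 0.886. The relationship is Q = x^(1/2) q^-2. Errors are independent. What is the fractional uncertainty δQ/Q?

For a monomial Q ∝ x^(1/2), q^-2, fractional errors add in quadrature:
  (½·δx/x)² = (0.5×0.0258)² = 0.000166;  (-2·δq/q)² = (-2×0.104)² = 0.0429
δQ/Q = √(0.0430) = 0.207

0.207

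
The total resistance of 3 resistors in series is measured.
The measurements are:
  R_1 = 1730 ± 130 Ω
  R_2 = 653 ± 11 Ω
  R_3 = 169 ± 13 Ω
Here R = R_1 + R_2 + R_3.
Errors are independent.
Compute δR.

Each term contributes (cᵢ δxᵢ)² to (δR)²:
  (δR_1)² = 16900;  (δR_2)² = 121;  (δR_3)² = 169
δR = √(17200) = 131 Ω

131 Ω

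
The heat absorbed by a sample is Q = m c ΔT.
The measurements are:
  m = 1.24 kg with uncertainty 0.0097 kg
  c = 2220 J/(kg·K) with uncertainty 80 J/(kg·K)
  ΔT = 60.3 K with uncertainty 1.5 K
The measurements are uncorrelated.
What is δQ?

Relative error in a monomial: (δQ/Q)² = Σ (nᵢ · δxᵢ/xᵢ)².
  (1·δm/m)² = (1×0.00782)² = 6.12e-05;  (1·δc/c)² = (1×0.0360)² = 0.00130;  (1·δΔT/ΔT)² = (1×0.0249)² = 0.000619
δQ/Q = √(0.00198) = 0.0445
Q = 1.66e+05 J, so δQ = 0.0445 × 1.66e+05 = 7380 J.

7380 J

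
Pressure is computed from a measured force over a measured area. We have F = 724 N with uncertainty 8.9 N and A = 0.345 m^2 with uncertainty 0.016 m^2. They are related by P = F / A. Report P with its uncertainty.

Since P is a product/quotient, work with relative uncertainties:
  (1·δF/F)² = (1×0.0123)² = 0.000151;  (-1·δA/A)² = (-1×0.0464)² = 0.00215
δP/P = √(0.00230) = 0.0480
P = 2100 Pa, so δP = 0.0480 × 2100 = 101 Pa.

2100 ± 101 Pa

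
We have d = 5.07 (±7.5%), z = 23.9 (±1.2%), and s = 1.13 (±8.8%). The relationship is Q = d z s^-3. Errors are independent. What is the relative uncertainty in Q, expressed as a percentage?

27.5%

Products/powers → add relative errors in quadrature, weighted by exponent:
  (1·δd/d)² = (1×0.0750)² = 0.00562;  (1·δz/z)² = (1×0.0120)² = 0.000144;  (-3·δs/s)² = (-3×0.0880)² = 0.0697
δQ/Q = √(0.0755) = 0.275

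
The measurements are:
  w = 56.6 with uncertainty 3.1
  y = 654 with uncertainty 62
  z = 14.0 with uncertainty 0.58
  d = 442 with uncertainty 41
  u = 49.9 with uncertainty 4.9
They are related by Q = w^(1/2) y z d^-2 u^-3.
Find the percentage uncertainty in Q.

36.4%

Each factor contributes (exponent × relative error)² to (δQ/Q)²:
  (½·δw/w)² = (0.5×0.0548)² = 0.000750;  (1·δy/y)² = (1×0.0948)² = 0.00899;  (1·δz/z)² = (1×0.0414)² = 0.00172;  (-2·δd/d)² = (-2×0.0928)² = 0.0344;  (-3·δu/u)² = (-3×0.0982)² = 0.0868
δQ/Q = √(0.133) = 0.364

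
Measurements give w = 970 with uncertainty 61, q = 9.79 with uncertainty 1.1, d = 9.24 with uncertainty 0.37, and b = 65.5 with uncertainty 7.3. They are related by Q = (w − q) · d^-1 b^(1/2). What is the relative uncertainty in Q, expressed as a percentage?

Let u = w − q = 960. δu = √(δw² + δq²) = √(3720 + 1.21) = 61.0, so δu/u = 0.0635.
Q is then a monomial in u, d, b:
δQ/Q = √((δu/u)² + (-1·δd/d)² + (½·δb/b)²) = √(0.00404 + 0.00160 + 0.00311) = 0.0935

9.35%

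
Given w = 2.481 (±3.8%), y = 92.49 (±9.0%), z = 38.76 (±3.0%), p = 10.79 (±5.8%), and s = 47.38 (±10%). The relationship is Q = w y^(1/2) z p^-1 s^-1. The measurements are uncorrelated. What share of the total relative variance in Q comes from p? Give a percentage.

19.0%

(δQ/Q)² = (1·δw/w)² + (½·δy/y)² + (1·δz/z)² + (-1·δp/p)² + (-1·δs/s)²
  w term: (1×0.0380)² = 0.00144
  y term: (0.5×0.0900)² = 0.00202
  z term: (1×0.0300)² = 0.000900
  p term: (-1×0.0580)² = 0.00336
  s term: (-1×0.100)² = 0.0100
Total = 0.0177. Share from p = 0.00336/0.0177 = 0.190.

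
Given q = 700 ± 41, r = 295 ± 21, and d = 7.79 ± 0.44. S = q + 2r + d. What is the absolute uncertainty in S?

58.7

Each term contributes (cᵢ δxᵢ)² to (δS)²:
  (δq)² = 1680;  (2·δr)² = 1760;  (δd)² = 0.194
δS = √(3450) = 58.7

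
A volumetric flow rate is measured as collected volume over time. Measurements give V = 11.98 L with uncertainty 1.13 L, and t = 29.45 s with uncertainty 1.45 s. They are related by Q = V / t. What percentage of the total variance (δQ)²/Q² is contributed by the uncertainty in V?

78.6%

(δQ/Q)² = (1·δV/V)² + (-1·δt/t)²
  V term: (1×0.0943)² = 0.00890
  t term: (-1×0.0492)² = 0.00242
Total = 0.0113. Share from V = 0.00890/0.0113 = 0.786.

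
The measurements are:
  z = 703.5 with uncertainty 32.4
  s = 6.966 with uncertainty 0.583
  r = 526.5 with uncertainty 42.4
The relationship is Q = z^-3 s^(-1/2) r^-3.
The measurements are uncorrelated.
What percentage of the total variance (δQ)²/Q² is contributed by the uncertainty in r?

73.7%

(δQ/Q)² = (-3·δz/z)² + (−½·δs/s)² + (-3·δr/r)²
  z term: (-3×0.0461)² = 0.0191
  s term: (-0.5×0.0837)² = 0.00175
  r term: (-3×0.0805)² = 0.0584
Total = 0.0792. Share from r = 0.0584/0.0792 = 0.737.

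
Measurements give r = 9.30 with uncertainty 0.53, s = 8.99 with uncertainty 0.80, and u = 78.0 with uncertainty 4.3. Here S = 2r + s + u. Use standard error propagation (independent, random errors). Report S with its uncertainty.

106 ± 4.50

Absolute uncertainties add in quadrature for a linear combination:
  (2·δr)² = 1.12;  (δs)² = 0.640;  (δu)² = 18.5
δS = √(20.3) = 4.50
S = 106.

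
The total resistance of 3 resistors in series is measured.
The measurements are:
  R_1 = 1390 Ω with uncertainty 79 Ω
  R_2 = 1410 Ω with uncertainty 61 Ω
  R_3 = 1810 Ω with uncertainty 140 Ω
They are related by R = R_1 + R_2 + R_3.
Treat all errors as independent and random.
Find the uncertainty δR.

172 Ω

Sums and differences: (δR)² = Σ (cᵢ δxᵢ)².
  (δR_1)² = 6240;  (δR_2)² = 3720;  (δR_3)² = 19600
δR = √(29600) = 172 Ω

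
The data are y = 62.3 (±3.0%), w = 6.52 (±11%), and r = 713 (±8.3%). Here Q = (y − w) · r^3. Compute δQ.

5.09e+09

Let u = y − w = 55.8. δu = √(δy² + δw²) = √(3.49 + 0.514) = 2.00, so δu/u = 0.0359.
Q is then a monomial in u, r:
δQ/Q = √((δu/u)² + (3·δr/r)²) = √(0.00129 + 0.0620) = 0.252
Q = 2.02e+10, so δQ = 0.252 × 2.02e+10 = 5.09e+09.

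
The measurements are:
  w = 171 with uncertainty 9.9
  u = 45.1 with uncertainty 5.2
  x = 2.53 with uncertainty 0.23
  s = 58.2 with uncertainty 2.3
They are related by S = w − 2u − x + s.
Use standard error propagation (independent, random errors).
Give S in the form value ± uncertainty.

Sums and differences: (δS)² = Σ (cᵢ δxᵢ)².
  (δw)² = 98.0;  (2·δu)² = 108;  (δx)² = 0.0529;  (δs)² = 5.29
δS = √(212) = 14.5
S = 136.

136 ± 14.5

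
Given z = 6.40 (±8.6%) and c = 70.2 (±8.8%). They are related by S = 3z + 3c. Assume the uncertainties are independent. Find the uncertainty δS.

For a sum/difference, combine absolute errors in quadrature:
  (3·δz)² = 2.73;  (3·δc)² = 343
δS = √(346) = 18.6

18.6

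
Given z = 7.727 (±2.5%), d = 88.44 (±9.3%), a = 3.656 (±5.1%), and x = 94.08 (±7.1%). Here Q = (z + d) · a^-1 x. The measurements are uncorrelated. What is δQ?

Let u = z + d = 96.17. δu = √(δz² + δd²) = √(0.0373 + 67.6) = 8.23, so δu/u = 0.0856.
Q is then a monomial in u, a, x:
δQ/Q = √((δu/u)² + (-1·δa/a)² + (1·δx/x)²) = √(0.00732 + 0.00260 + 0.00504) = 0.122
Q = 2475, so δQ = 0.122 × 2475 = 303.

303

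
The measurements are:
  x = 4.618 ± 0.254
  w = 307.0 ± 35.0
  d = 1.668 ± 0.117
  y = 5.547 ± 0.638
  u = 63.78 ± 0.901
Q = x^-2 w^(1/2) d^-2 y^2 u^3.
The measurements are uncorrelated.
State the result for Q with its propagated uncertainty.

(2.357 ± 0.706) × 10^6

Q is a product of powers, so relative uncertainties combine in quadrature:
  (-2·δx/x)² = (-2×0.0550)² = 0.0121;  (½·δw/w)² = (0.5×0.114)² = 0.00325;  (-2·δd/d)² = (-2×0.0701)² = 0.0197;  (2·δy/y)² = (2×0.115)² = 0.0529;  (3·δu/u)² = (3×0.0141)² = 0.00180
δQ/Q = √(0.0897) = 0.300
Q = 2.357e+06, so δQ = 0.300 × 2.357e+06 = 7.06e+05.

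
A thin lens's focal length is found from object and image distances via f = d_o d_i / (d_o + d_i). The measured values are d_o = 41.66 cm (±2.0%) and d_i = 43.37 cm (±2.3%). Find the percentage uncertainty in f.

∂f/∂d_o = (d_i/(d_o+d_i))² = 0.260;  ∂f/∂d_i = (d_o/(d_o+d_i))² = 0.240
δf = √((∂f/∂d_o · δd_o)² + (∂f/∂d_i · δd_i)²) = √(0.0470 + 0.0573) = 0.323 cm
f = 21.25 cm, so δf/f = 0.323/21.25 = 0.0152.

1.52%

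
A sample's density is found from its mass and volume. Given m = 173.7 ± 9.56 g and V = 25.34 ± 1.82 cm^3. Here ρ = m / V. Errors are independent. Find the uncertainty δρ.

ρ is a product of powers, so relative uncertainties combine in quadrature:
  (1·δm/m)² = (1×0.0550)² = 0.00303;  (-1·δV/V)² = (-1×0.0718)² = 0.00516
δρ/ρ = √(0.00819) = 0.0905
ρ = 6.855 g/cm^3, so δρ = 0.0905 × 6.855 = 0.620 g/cm^3.

0.620 g/cm^3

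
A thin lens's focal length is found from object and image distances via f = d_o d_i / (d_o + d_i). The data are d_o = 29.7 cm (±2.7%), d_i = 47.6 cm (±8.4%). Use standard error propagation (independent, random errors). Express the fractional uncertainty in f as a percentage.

∂f/∂d_o = (d_i/(d_o+d_i))² = 0.379;  ∂f/∂d_i = (d_o/(d_o+d_i))² = 0.148
δf = √((∂f/∂d_o · δd_o)² + (∂f/∂d_i · δd_i)²) = √(0.0925 + 0.348) = 0.664 cm
f = 18.3 cm, so δf/f = 0.664/18.3 = 0.0363.

3.63%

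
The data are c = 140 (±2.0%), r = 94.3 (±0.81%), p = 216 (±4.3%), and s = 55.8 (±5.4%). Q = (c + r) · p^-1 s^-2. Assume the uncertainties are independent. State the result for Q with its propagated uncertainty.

(3.48 ± 0.407) × 10^-4

Let u = c + r = 234. δu = √(δc² + δr²) = √(7.84 + 0.583) = 2.90, so δu/u = 0.0124.
Q is then a monomial in u, p, s:
δQ/Q = √((δu/u)² + (-1·δp/p)² + (-2·δs/s)²) = √(0.000153 + 0.00185 + 0.0117) = 0.117
Q = 0.000348, so δQ = 0.117 × 0.000348 = 4.07e-05.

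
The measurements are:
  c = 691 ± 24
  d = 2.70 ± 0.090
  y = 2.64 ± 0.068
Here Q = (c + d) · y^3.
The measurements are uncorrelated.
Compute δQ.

1080

Let u = c + d = 694. δu = √(δc² + δd²) = √(576 + 0.00810) = 24.0, so δu/u = 0.0346.
Q is then a monomial in u, y:
δQ/Q = √((δu/u)² + (3·δy/y)²) = √(0.00120 + 0.00597) = 0.0847
Q = 12800, so δQ = 0.0847 × 12800 = 1080.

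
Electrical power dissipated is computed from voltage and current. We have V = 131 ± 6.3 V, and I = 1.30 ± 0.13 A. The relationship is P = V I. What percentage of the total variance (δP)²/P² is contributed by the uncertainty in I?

81.2%

(δP/P)² = (1·δV/V)² + (1·δI/I)²
  V term: (1×0.0481)² = 0.00231
  I term: (1×0.100)² = 0.0100
Total = 0.0123. Share from I = 0.0100/0.0123 = 0.812.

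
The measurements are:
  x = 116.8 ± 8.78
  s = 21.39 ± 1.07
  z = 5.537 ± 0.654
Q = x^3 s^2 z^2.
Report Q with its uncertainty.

Each factor contributes (exponent × relative error)² to (δQ/Q)²:
  (3·δx/x)² = (3×0.0752)² = 0.0509;  (2·δs/s)² = (2×0.0500)² = 0.0100;  (2·δz/z)² = (2×0.118)² = 0.0558
δQ/Q = √(0.117) = 0.342
Q = 2.235e+10, so δQ = 0.342 × 2.235e+10 = 7.63e+09.

(2.235 ± 0.763) × 10^10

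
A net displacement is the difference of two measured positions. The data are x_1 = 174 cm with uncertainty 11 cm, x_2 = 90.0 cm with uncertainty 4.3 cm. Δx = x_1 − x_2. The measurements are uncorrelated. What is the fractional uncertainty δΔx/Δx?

Δx is a linear combination, so absolute uncertainties add in quadrature:
  (δx_1)² = 121;  (δx_2)² = 18.5
δΔx = √(139) = 11.8 cm
Δx = 84.0 cm, so δΔx/Δx = 11.8/84.0 = 0.141.

0.141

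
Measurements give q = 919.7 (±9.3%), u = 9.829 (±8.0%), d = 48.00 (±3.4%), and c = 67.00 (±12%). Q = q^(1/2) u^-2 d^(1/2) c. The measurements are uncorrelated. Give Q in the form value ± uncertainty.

Relative error in a monomial: (δQ/Q)² = Σ (nᵢ · δxᵢ/xᵢ)².
  (½·δq/q)² = (0.5×0.0930)² = 0.00216;  (-2·δu/u)² = (-2×0.0800)² = 0.0256;  (½·δd/d)² = (0.5×0.0340)² = 0.000289;  (1·δc/c)² = (1×0.120)² = 0.0144
δQ/Q = √(0.0425) = 0.206
Q = 145.7, so δQ = 0.206 × 145.7 = 30.0.

145.7 ± 30.0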